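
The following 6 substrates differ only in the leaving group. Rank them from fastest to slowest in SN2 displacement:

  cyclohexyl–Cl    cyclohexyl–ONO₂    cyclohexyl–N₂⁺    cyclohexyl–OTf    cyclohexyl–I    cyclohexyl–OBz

With the same alkyl group throughout, only the leaving group differentiates the rates.
Rank by basicity of the departing species: weakest base leaves most easily.
cyclohexyl–N₂⁺ loses N₂: no meaningful conjugate acid; N₂ departs as an exceptionally stable neutral molecule
cyclohexyl–OTf loses OTf⁻: pKₐ(CF₃SO₃H (triflic acid)) ≈ -14
cyclohexyl–I loses I⁻: pKₐ(HI) ≈ -10
cyclohexyl–Cl loses Cl⁻: pKₐ(HCl) ≈ -7
cyclohexyl–ONO₂ loses NO₃⁻: pKₐ(HNO₃) ≈ -1.3
cyclohexyl–OBz loses PhCOO⁻: pKₐ(C₆H₅COOH) ≈ 4.2

cyclohexyl–N₂⁺ > cyclohexyl–OTf > cyclohexyl–I > cyclohexyl–Cl > cyclohexyl–ONO₂ > cyclohexyl–OBz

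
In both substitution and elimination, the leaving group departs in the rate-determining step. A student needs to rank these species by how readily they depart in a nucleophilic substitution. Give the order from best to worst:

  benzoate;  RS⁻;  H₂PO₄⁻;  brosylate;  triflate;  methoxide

triflate > brosylate > H₂PO₄⁻ > benzoate > RS⁻ > methoxide

Rank by basicity of the departing species: weakest base leaves most easily.
triflate: pKₐ(CF₃SO₃H (triflic acid)) ≈ -14
brosylate: pKₐ(p-BrC₆H₄SO₃H) ≈ -2.8
H₂PO₄⁻: pKₐ(H₃PO₄) ≈ 2.1
benzoate: pKₐ(C₆H₅COOH) ≈ 4.2
RS⁻: pKₐ(RSH (a thiol)) ≈ 10.5
methoxide: pKₐ(CH₃OH) ≈ 15.5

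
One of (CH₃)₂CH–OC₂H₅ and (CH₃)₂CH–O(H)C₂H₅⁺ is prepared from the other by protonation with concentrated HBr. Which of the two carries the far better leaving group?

From (CH₃)₂CH–OC₂H₅ the departing group would be CH₃CH₂O⁻ (pKₐ(CH₃CH₂OH) ≈ 16). Strong base; alkoxides do not leave unassisted.
From (CH₃)₂CH–O(H)C₂H₅⁺ the leaving group is R'OH (pKₐ(R'OH₂⁺) ≈ -2.4). Neutral; leaves from a protonated ether (an oxonium ion, R–O(H)R'⁺).
Protonation with concentrated HBr works by allowing neutral ethanol, rather than ethoxide, to depart, making (CH₃)₂CH–O(H)C₂H₅⁺ enormously more reactive.

(CH₃)₂CH–O(H)C₂H₅⁺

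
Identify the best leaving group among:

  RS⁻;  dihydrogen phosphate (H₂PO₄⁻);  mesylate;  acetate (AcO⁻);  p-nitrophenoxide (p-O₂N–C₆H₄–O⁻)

mesylate

A good leaving group is a weak base: the lower the pKₐ of its conjugate acid, the more readily it departs.
mesylate: pKₐ(CH₃SO₃H (MsOH)) ≈ -1.9
dihydrogen phosphate (H₂PO₄⁻): pKₐ(H₃PO₄) ≈ 2.1
acetate (AcO⁻): pKₐ(CH₃COOH) ≈ 4.8
p-nitrophenoxide (p-O₂N–C₆H₄–O⁻): pKₐ(p-nitrophenol) ≈ 7.2
RS⁻: pKₐ(RSH (a thiol)) ≈ 10.5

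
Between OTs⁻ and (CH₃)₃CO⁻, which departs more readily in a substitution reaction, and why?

OTs⁻

OTs⁻ is the better leaving group.
pKₐ(p-CH₃C₆H₄SO₃H (TsOH)) ≈ -2.8 versus pKₐ(t-BuOH) ≈ 18: OTs⁻ is the much weaker base.
Resonance-delocalised arenesulfonate.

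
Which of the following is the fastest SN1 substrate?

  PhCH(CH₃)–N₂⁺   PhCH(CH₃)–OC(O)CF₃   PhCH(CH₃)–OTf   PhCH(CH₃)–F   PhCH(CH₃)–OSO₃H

PhCH(CH₃)–N₂⁺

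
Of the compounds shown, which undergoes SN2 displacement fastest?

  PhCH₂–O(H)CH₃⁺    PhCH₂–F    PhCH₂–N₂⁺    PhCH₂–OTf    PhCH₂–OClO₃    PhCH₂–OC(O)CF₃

Identical carbon frameworks mean the comparison reduces to leaving-group quality.
The more stable X⁻ (or X) is on its own — i.e. the weaker a base it is — the better a leaving group it makes.
PhCH₂–N₂⁺ loses N₂: no meaningful conjugate acid; N₂ departs as an exceptionally stable neutral molecule
PhCH₂–OTf loses OTf⁻: pKₐ(CF₃SO₃H (triflic acid)) ≈ -14
PhCH₂–OClO₃ loses ClO₄⁻: pKₐ(HClO₄) ≈ -10
PhCH₂–O(H)CH₃⁺ loses R'OH: pKₐ(R'OH₂⁺) ≈ -2.4
PhCH₂–OC(O)CF₃ loses CF₃COO⁻: pKₐ(CF₃COOH) ≈ 0.2
PhCH₂–F loses F⁻: pKₐ(HF) ≈ 3.2

PhCH₂–N₂⁺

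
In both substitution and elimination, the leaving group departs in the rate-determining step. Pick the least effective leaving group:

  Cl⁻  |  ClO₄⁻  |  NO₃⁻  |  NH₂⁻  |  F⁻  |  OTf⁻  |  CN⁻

The more stable X⁻ (or X) is on its own — i.e. the weaker a base it is — the better a leaving group it makes.
OTf⁻: pKₐ(CF₃SO₃H (triflic acid)) ≈ -14
ClO₄⁻: pKₐ(HClO₄) ≈ -10
Cl⁻: pKₐ(HCl) ≈ -7
NO₃⁻: pKₐ(HNO₃) ≈ -1.3
F⁻: pKₐ(HF) ≈ 3.2
CN⁻: pKₐ(HCN) ≈ 9.2
NH₂⁻: pKₐ(NH₃) ≈ 38

NH₂⁻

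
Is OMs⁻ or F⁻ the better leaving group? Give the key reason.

OMs⁻ is the better leaving group.
pKₐ(CH₃SO₃H (MsOH)) ≈ -1.9 versus pKₐ(HF) ≈ 3.2: OMs⁻ is the much weaker base.
Resonance-delocalised alkanesulfonate.

OMs⁻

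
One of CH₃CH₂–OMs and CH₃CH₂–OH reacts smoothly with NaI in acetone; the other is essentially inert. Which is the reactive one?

CH₃CH₂–OMs

From CH₃CH₂–OH the departing group would be OH⁻ (pKₐ(H₂O) ≈ 15.7). Strong base; essentially never leaves without prior activation.
From CH₃CH₂–OMs the leaving group is OMs⁻ (pKₐ(CH₃SO₃H (MsOH)) ≈ -1.9). Resonance-delocalised alkanesulfonate.
(In practice CH₃CH₂–OMs is made from CH₃CH₂–OH by treatment with MsCl / Et₃N, converting the hydroxyl into a mesylate.)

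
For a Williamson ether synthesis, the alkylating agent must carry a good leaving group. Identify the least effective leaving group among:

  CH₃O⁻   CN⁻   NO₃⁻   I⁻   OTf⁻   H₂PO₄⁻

CH₃O⁻

A good leaving group is a weak base: the lower the pKₐ of its conjugate acid, the more readily it departs.
OTf⁻: pKₐ(CF₃SO₃H (triflic acid)) ≈ -14
I⁻: pKₐ(HI) ≈ -10
NO₃⁻: pKₐ(HNO₃) ≈ -1.3
H₂PO₄⁻: pKₐ(H₃PO₄) ≈ 2.1
CN⁻: pKₐ(HCN) ≈ 9.2
CH₃O⁻: pKₐ(CH₃OH) ≈ 15.5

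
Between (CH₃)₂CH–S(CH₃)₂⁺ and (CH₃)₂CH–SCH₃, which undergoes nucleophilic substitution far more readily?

(CH₃)₂CH–S(CH₃)₂⁺

From (CH₃)₂CH–SCH₃ the departing group would be RS⁻ (pKₐ(RSH (a thiol)) ≈ 10.5). Moderately basic; rarely leaves without activation.
From (CH₃)₂CH–S(CH₃)₂⁺ the leaving group is SR'₂ (pKₐ(R'₂SH⁺) ≈ -7). Neutral; leaves from a sulfonium salt (R–SR'₂⁺).
(In practice (CH₃)₂CH–S(CH₃)₂⁺ is made from (CH₃)₂CH–SCH₃ by S-methylation with CH₃I, allowing neutral dimethyl sulfide, rather than methanethiolate, to depart.)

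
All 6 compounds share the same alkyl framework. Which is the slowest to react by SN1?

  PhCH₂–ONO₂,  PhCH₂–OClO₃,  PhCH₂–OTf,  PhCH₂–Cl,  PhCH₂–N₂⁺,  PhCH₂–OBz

With the same alkyl group throughout, only the leaving group differentiates the rates.
Leaving-group ability tracks the stability of the departed species; conjugate-acid pKₐ is the usual yardstick (lower pKₐ → better LG).
PhCH₂–N₂⁺ loses N₂: no meaningful conjugate acid; N₂ departs as an exceptionally stable neutral molecule
PhCH₂–OTf loses OTf⁻: pKₐ(CF₃SO₃H (triflic acid)) ≈ -14
PhCH₂–OClO₃ loses ClO₄⁻: pKₐ(HClO₄) ≈ -10
PhCH₂–Cl loses Cl⁻: pKₐ(HCl) ≈ -7
PhCH₂–ONO₂ loses NO₃⁻: pKₐ(HNO₃) ≈ -1.3
PhCH₂–OBz loses PhCOO⁻: pKₐ(C₆H₅COOH) ≈ 4.2

PhCH₂–OBz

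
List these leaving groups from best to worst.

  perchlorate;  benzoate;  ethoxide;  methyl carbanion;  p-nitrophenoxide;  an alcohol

perchlorate: pKₐ(HClO₄) ≈ -10 — extremely weak base; rarely used for safety reasons
an alcohol: pKₐ(R'OH₂⁺) ≈ -2.4 — neutral; leaves from a protonated ether (an oxonium ion, R–O(H)R'⁺)
benzoate: pKₐ(C₆H₅COOH) ≈ 4.2
p-nitrophenoxide: pKₐ(p-nitrophenol) ≈ 7.2 — nitro group delocalises the charge; the classic chromogenic LG
ethoxide: pKₐ(CH₃CH₂OH) ≈ 16 — strong base; alkoxides do not leave unassisted
methyl carbanion: pKₐ(CH₄) ≈ 48 — unstabilised carbanion; the worst conceivable leaving group

perchlorate > an alcohol > benzoate > p-nitrophenoxide > ethoxide > methyl carbanion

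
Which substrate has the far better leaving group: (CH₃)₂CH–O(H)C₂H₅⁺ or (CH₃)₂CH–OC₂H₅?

(CH₃)₂CH–O(H)C₂H₅⁺

From (CH₃)₂CH–OC₂H₅ the departing group would be CH₃CH₂O⁻ (pKₐ(CH₃CH₂OH) ≈ 16). Strong base; alkoxides do not leave unassisted.
From (CH₃)₂CH–O(H)C₂H₅⁺ the leaving group is R'OH (pKₐ(R'OH₂⁺) ≈ -2.4). Neutral; leaves from a protonated ether (an oxonium ion, R–O(H)R'⁺).
(In practice (CH₃)₂CH–O(H)C₂H₅⁺ is made from (CH₃)₂CH–OC₂H₅ by protonation with concentrated HBr, allowing neutral ethanol, rather than ethoxide, to depart.)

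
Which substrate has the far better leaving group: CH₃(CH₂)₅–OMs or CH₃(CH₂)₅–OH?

From CH₃(CH₂)₅–OH the departing group would be OH⁻ (pKₐ(H₂O) ≈ 15.7). Strong base; essentially never leaves without prior activation.
From CH₃(CH₂)₅–OMs the leaving group is OMs⁻ (pKₐ(CH₃SO₃H (MsOH)) ≈ -1.9). Resonance-delocalised alkanesulfonate.
(In practice CH₃(CH₂)₅–OMs is made from CH₃(CH₂)₅–OH by treatment with MsCl / Et₃N, converting the hydroxyl into a mesylate.)

CH₃(CH₂)₅–OMs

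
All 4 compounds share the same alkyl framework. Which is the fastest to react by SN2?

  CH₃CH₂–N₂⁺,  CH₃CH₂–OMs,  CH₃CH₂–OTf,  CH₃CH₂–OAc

CH₃CH₂–N₂⁺

With the same alkyl group throughout, only the leaving group differentiates the rates.
A good leaving group is a weak base: the lower the pKₐ of its conjugate acid, the more readily it departs.
CH₃CH₂–N₂⁺ loses N₂: no meaningful conjugate acid; N₂ departs as an exceptionally stable neutral molecule
CH₃CH₂–OTf loses OTf⁻: pKₐ(CF₃SO₃H (triflic acid)) ≈ -14
CH₃CH₂–OMs loses OMs⁻: pKₐ(CH₃SO₃H (MsOH)) ≈ -1.9
CH₃CH₂–OAc loses AcO⁻: pKₐ(CH₃COOH) ≈ 4.8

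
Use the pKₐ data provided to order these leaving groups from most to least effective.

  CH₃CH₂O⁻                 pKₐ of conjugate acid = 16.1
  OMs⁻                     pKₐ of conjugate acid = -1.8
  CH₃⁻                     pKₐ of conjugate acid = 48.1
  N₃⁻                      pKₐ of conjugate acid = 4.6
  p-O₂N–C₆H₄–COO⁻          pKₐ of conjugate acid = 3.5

OMs⁻ > p-O₂N–C₆H₄–COO⁻ > N₃⁻ > CH₃CH₂O⁻ > CH₃⁻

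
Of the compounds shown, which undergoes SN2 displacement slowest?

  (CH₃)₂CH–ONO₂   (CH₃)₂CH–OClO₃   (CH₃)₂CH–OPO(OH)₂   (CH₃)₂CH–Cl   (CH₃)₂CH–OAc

(CH₃)₂CH–OAc

The skeletons are identical, so relative rate is governed entirely by leaving-group ability.
Leaving-group ability tracks the stability of the departed species; conjugate-acid pKₐ is the usual yardstick (lower pKₐ → better LG).
(CH₃)₂CH–OClO₃ loses ClO₄⁻: pKₐ(HClO₄) ≈ -10
(CH₃)₂CH–Cl loses Cl⁻: pKₐ(HCl) ≈ -7
(CH₃)₂CH–ONO₂ loses NO₃⁻: pKₐ(HNO₃) ≈ -1.3
(CH₃)₂CH–OPO(OH)₂ loses H₂PO₄⁻: pKₐ(H₃PO₄) ≈ 2.1
(CH₃)₂CH–OAc loses AcO⁻: pKₐ(CH₃COOH) ≈ 4.8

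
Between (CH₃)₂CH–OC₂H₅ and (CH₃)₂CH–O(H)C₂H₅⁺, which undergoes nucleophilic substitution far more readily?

From (CH₃)₂CH–OC₂H₅ the departing group would be CH₃CH₂O⁻ (pKₐ(CH₃CH₂OH) ≈ 16). Strong base; alkoxides do not leave unassisted.
From (CH₃)₂CH–O(H)C₂H₅⁺ the leaving group is R'OH (pKₐ(R'OH₂⁺) ≈ -2.4). Neutral; leaves from a protonated ether (an oxonium ion, R–O(H)R'⁺).
(In practice (CH₃)₂CH–O(H)C₂H₅⁺ is made from (CH₃)₂CH–OC₂H₅ by protonation with concentrated HBr, allowing neutral ethanol, rather than ethoxide, to depart.)

(CH₃)₂CH–O(H)C₂H₅⁺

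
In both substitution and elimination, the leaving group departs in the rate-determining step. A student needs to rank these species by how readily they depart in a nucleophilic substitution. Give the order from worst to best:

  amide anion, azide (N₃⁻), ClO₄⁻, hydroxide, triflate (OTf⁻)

amide anion < hydroxide < azide (N₃⁻) < ClO₄⁻ < triflate (OTf⁻)

The more stable X⁻ (or X) is on its own — i.e. the weaker a base it is — the better a leaving group it makes.
triflate (OTf⁻): pKₐ(CF₃SO₃H (triflic acid)) ≈ -14 — charge spread over three oxygens and a CF₃ group; the premier leaving group in synthesis
ClO₄⁻: pKₐ(HClO₄) ≈ -10 — extremely weak base; rarely used for safety reasons
azide (N₃⁻): pKₐ(HN₃) ≈ 4.7
hydroxide: pKₐ(H₂O) ≈ 15.7 — strong base; essentially never leaves without prior activation
amide anion: pKₐ(NH₃) ≈ 38 — extremely strong base; never a leaving group
Reversing gives the worst-to-best order requested.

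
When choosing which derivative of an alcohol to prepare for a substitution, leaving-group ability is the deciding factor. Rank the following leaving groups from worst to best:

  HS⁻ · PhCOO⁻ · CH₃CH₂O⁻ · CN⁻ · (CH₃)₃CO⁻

(CH₃)₃CO⁻ < CH₃CH₂O⁻ < CN⁻ < HS⁻ < PhCOO⁻

A good leaving group is a weak base: the lower the pKₐ of its conjugate acid, the more readily it departs.
PhCOO⁻: pKₐ(C₆H₅COOH) ≈ 4.2 — aryl carboxylate
HS⁻: pKₐ(H₂S) ≈ 7
CN⁻: pKₐ(HCN) ≈ 9.2 — sp carbon stabilises the charge somewhat, but still a poor LG
CH₃CH₂O⁻: pKₐ(CH₃CH₂OH) ≈ 16 — strong base; alkoxides do not leave unassisted
(CH₃)₃CO⁻: pKₐ(t-BuOH) ≈ 18
Listed from poorest to best leaving group as asked.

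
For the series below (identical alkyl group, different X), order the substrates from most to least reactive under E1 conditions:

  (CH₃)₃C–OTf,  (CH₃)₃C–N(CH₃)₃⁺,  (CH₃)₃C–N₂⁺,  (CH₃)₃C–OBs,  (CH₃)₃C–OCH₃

(CH₃)₃C–N₂⁺ > (CH₃)₃C–OTf > (CH₃)₃C–OBs > (CH₃)₃C–N(CH₃)₃⁺ > (CH₃)₃C–OCH₃

Same R in every case — rank the leaving groups.
Leaving-group ability tracks the stability of the departed species; conjugate-acid pKₐ is the usual yardstick (lower pKₐ → better LG).
(CH₃)₃C–N₂⁺ loses N₂: no meaningful conjugate acid; N₂ departs as an exceptionally stable neutral molecule
(CH₃)₃C–OTf loses OTf⁻: pKₐ(CF₃SO₃H (triflic acid)) ≈ -14
(CH₃)₃C–OBs loses OBs⁻: pKₐ(p-BrC₆H₄SO₃H) ≈ -2.8
(CH₃)₃C–N(CH₃)₃⁺ loses NR'₃: pKₐ(R'₃NH⁺) ≈ 10.7
(CH₃)₃C–OCH₃ loses CH₃O⁻: pKₐ(CH₃OH) ≈ 15.5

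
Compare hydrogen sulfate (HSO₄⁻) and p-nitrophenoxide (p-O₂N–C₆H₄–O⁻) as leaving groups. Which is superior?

hydrogen sulfate (HSO₄⁻)

hydrogen sulfate (HSO₄⁻) is the better leaving group.
pKₐ(H₂SO₄) ≈ -3 versus pKₐ(p-nitrophenol) ≈ 7.2: hydrogen sulfate (HSO₄⁻) is the much weaker base.
Conjugate base of a strong mineral acid.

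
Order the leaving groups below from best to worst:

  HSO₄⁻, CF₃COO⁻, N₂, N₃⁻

Rank by basicity of the departing species: weakest base leaves most easily.
N₂: no meaningful conjugate acid; N₂ departs as an exceptionally stable neutral molecule
HSO₄⁻: pKₐ(H₂SO₄) ≈ -3
CF₃COO⁻: pKₐ(CF₃COOH) ≈ 0.2
N₃⁻: pKₐ(HN₃) ≈ 4.7

N₂ > HSO₄⁻ > CF₃COO⁻ > N₃⁻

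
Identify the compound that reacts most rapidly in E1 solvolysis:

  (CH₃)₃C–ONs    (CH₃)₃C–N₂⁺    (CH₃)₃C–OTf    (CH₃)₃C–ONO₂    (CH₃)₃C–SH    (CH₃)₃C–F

The skeletons are identical, so relative rate is governed entirely by leaving-group ability.
Rank by basicity of the departing species: weakest base leaves most easily.
(CH₃)₃C–N₂⁺ loses N₂: no meaningful conjugate acid; N₂ departs as an exceptionally stable neutral molecule
(CH₃)₃C–OTf loses OTf⁻: pKₐ(CF₃SO₃H (triflic acid)) ≈ -14
(CH₃)₃C–ONs loses ONs⁻: pKₐ(p-O₂NC₆H₄SO₃H) ≈ -3.5
(CH₃)₃C–ONO₂ loses NO₃⁻: pKₐ(HNO₃) ≈ -1.3
(CH₃)₃C–F loses F⁻: pKₐ(HF) ≈ 3.2
(CH₃)₃C–SH loses HS⁻: pKₐ(H₂S) ≈ 7

(CH₃)₃C–N₂⁺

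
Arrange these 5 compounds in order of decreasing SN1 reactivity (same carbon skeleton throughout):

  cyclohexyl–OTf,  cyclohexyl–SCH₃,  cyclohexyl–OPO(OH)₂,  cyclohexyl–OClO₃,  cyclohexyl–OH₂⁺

Identical carbon frameworks mean the comparison reduces to leaving-group quality.
A good leaving group is a weak base: the lower the pKₐ of its conjugate acid, the more readily it departs.
cyclohexyl–OTf loses OTf⁻: pKₐ(CF₃SO₃H (triflic acid)) ≈ -14
cyclohexyl–OClO₃ loses ClO₄⁻: pKₐ(HClO₄) ≈ -10
cyclohexyl–OH₂⁺ loses H₂O: pKₐ(H₃O⁺) ≈ -1.7
cyclohexyl–OPO(OH)₂ loses H₂PO₄⁻: pKₐ(H₃PO₄) ≈ 2.1
cyclohexyl–SCH₃ loses RS⁻: pKₐ(RSH (a thiol)) ≈ 10.5

cyclohexyl–OTf > cyclohexyl–OClO₃ > cyclohexyl–OH₂⁺ > cyclohexyl–OPO(OH)₂ > cyclohexyl–SCH₃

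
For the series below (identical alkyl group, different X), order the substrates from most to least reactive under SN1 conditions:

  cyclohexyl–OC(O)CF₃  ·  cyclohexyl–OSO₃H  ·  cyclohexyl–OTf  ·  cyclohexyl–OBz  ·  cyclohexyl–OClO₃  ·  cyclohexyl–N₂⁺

The skeletons are identical, so relative rate is governed entirely by leaving-group ability.
Leaving-group ability tracks the stability of the departed species; conjugate-acid pKₐ is the usual yardstick (lower pKₐ → better LG).
cyclohexyl–N₂⁺ loses N₂: no meaningful conjugate acid; N₂ departs as an exceptionally stable neutral molecule
cyclohexyl–OTf loses OTf⁻: pKₐ(CF₃SO₃H (triflic acid)) ≈ -14
cyclohexyl–OClO₃ loses ClO₄⁻: pKₐ(HClO₄) ≈ -10
cyclohexyl–OSO₃H loses HSO₄⁻: pKₐ(H₂SO₄) ≈ -3
cyclohexyl–OC(O)CF₃ loses CF₃COO⁻: pKₐ(CF₃COOH) ≈ 0.2
cyclohexyl–OBz loses PhCOO⁻: pKₐ(C₆H₅COOH) ≈ 4.2

cyclohexyl–N₂⁺ > cyclohexyl–OTf > cyclohexyl–OClO₃ > cyclohexyl–OSO₃H > cyclohexyl–OC(O)CF₃ > cyclohexyl–OBz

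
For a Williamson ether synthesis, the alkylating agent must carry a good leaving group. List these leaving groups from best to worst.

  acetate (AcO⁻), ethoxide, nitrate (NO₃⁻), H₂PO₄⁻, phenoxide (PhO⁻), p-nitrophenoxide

Leaving-group ability tracks the stability of the departed species; conjugate-acid pKₐ is the usual yardstick (lower pKₐ → better LG).
nitrate (NO₃⁻): pKₐ(HNO₃) ≈ -1.3
H₂PO₄⁻: pKₐ(H₃PO₄) ≈ 2.1
acetate (AcO⁻): pKₐ(CH₃COOH) ≈ 4.8
p-nitrophenoxide: pKₐ(p-nitrophenol) ≈ 7.2
phenoxide (PhO⁻): pKₐ(C₆H₅OH (phenol)) ≈ 10
ethoxide: pKₐ(CH₃CH₂OH) ≈ 16

nitrate (NO₃⁻) > H₂PO₄⁻ > acetate (AcO⁻) > p-nitrophenoxide > phenoxide (PhO⁻) > ethoxide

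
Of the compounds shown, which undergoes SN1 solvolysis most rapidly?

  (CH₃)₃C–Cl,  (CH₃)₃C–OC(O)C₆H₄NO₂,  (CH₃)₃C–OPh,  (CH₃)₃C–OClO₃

(CH₃)₃C–OClO₃

Same R in every case — rank the leaving groups.
A good leaving group is a weak base: the lower the pKₐ of its conjugate acid, the more readily it departs.
(CH₃)₃C–OClO₃ loses ClO₄⁻: pKₐ(HClO₄) ≈ -10
(CH₃)₃C–Cl loses Cl⁻: pKₐ(HCl) ≈ -7
(CH₃)₃C–OC(O)C₆H₄NO₂ loses p-O₂N–C₆H₄–COO⁻: pKₐ(p-nitrobenzoic acid) ≈ 3.4
(CH₃)₃C–OPh loses PhO⁻: pKₐ(C₆H₅OH (phenol)) ≈ 10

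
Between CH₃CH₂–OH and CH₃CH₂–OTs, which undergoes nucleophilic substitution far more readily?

CH₃CH₂–OTs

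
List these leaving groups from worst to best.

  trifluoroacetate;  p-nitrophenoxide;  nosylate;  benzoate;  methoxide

nosylate: pKₐ(p-O₂NC₆H₄SO₃H) ≈ -3.5 — p-nitro group further stabilises the sulfonate
trifluoroacetate: pKₐ(CF₃COOH) ≈ 0.2 — strongly electron-withdrawing CF₃ stabilises the carboxylate
benzoate: pKₐ(C₆H₅COOH) ≈ 4.2 — aryl carboxylate
p-nitrophenoxide: pKₐ(p-nitrophenol) ≈ 7.2
methoxide: pKₐ(CH₃OH) ≈ 15.5 — strong base; alkoxides do not leave unassisted
Reversing gives the worst-to-best order requested.

methoxide < p-nitrophenoxide < benzoate < trifluoroacetate < nosylate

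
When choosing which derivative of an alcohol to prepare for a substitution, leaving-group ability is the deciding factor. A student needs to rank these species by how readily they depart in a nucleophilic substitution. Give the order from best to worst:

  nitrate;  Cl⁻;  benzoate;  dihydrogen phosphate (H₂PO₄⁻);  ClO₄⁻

ClO₄⁻ > Cl⁻ > nitrate > dihydrogen phosphate (H₂PO₄⁻) > benzoate

The more stable X⁻ (or X) is on its own — i.e. the weaker a base it is — the better a leaving group it makes.
ClO₄⁻: pKₐ(HClO₄) ≈ -10 — extremely weak base; rarely used for safety reasons
Cl⁻: pKₐ(HCl) ≈ -7 — moderately weak base
nitrate: pKₐ(HNO₃) ≈ -1.3 — resonance-delocalised over three oxygens
dihydrogen phosphate (H₂PO₄⁻): pKₐ(H₃PO₄) ≈ 2.1 — moderate base; biological leaving group after further activation
benzoate: pKₐ(C₆H₅COOH) ≈ 4.2 — aryl carboxylate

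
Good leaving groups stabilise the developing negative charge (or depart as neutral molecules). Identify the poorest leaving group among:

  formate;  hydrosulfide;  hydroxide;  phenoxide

hydroxide

The more stable X⁻ (or X) is on its own — i.e. the weaker a base it is — the better a leaving group it makes.
formate: pKₐ(HCOOH) ≈ 3.8
hydrosulfide: pKₐ(H₂S) ≈ 7
phenoxide: pKₐ(C₆H₅OH (phenol)) ≈ 10
hydroxide: pKₐ(H₂O) ≈ 15.7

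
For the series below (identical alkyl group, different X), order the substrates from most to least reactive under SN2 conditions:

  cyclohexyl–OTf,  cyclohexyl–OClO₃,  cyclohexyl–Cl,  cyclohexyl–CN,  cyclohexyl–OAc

cyclohexyl–OTf > cyclohexyl–OClO₃ > cyclohexyl–Cl > cyclohexyl–OAc > cyclohexyl–CN

Identical carbon frameworks mean the comparison reduces to leaving-group quality.
Rank by basicity of the departing species: weakest base leaves most easily.
cyclohexyl–OTf loses OTf⁻: pKₐ(CF₃SO₃H (triflic acid)) ≈ -14
cyclohexyl–OClO₃ loses ClO₄⁻: pKₐ(HClO₄) ≈ -10
cyclohexyl–Cl loses Cl⁻: pKₐ(HCl) ≈ -7
cyclohexyl–OAc loses AcO⁻: pKₐ(CH₃COOH) ≈ 4.8
cyclohexyl–CN loses CN⁻: pKₐ(HCN) ≈ 9.2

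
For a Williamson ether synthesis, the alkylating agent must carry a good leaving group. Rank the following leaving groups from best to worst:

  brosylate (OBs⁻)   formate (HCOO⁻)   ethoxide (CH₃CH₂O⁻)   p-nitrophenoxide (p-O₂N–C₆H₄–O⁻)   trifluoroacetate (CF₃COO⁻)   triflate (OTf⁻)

triflate (OTf⁻) > brosylate (OBs⁻) > trifluoroacetate (CF₃COO⁻) > formate (HCOO⁻) > p-nitrophenoxide (p-O₂N–C₆H₄–O⁻) > ethoxide (CH₃CH₂O⁻)

triflate (OTf⁻): pKₐ(CF₃SO₃H (triflic acid)) ≈ -14
brosylate (OBs⁻): pKₐ(p-BrC₆H₄SO₃H) ≈ -2.8 — arenesulfonate with a p-bromo substituent
trifluoroacetate (CF₃COO⁻): pKₐ(CF₃COOH) ≈ 0.2 — strongly electron-withdrawing CF₃ stabilises the carboxylate
formate (HCOO⁻): pKₐ(HCOOH) ≈ 3.8
p-nitrophenoxide (p-O₂N–C₆H₄–O⁻): pKₐ(p-nitrophenol) ≈ 7.2 — nitro group delocalises the charge; the classic chromogenic LG
ethoxide (CH₃CH₂O⁻): pKₐ(CH₃CH₂OH) ≈ 16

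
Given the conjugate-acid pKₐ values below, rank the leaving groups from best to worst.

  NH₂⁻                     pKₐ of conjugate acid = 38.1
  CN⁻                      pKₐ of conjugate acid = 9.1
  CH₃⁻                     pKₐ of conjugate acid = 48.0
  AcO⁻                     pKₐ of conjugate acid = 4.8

AcO⁻ > CN⁻ > NH₂⁻ > CH₃⁻

Lower conjugate-acid pKₐ ⇒ weaker base ⇒ better leaving group.
Sorting by the given values: AcO⁻ (4.8), CN⁻ (9.1), NH₂⁻ (38.1), CH₃⁻ (48.0).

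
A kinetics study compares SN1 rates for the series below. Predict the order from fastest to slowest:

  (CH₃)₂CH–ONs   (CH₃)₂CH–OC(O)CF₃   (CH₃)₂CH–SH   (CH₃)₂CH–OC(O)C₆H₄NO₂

(CH₃)₂CH–ONs > (CH₃)₂CH–OC(O)CF₃ > (CH₃)₂CH–OC(O)C₆H₄NO₂ > (CH₃)₂CH–SH

The skeletons are identical, so relative rate is governed entirely by leaving-group ability.
A good leaving group is a weak base: the lower the pKₐ of its conjugate acid, the more readily it departs.
(CH₃)₂CH–ONs loses ONs⁻: pKₐ(p-O₂NC₆H₄SO₃H) ≈ -3.5
(CH₃)₂CH–OC(O)CF₃ loses CF₃COO⁻: pKₐ(CF₃COOH) ≈ 0.2
(CH₃)₂CH–OC(O)C₆H₄NO₂ loses p-O₂N–C₆H₄–COO⁻: pKₐ(p-nitrobenzoic acid) ≈ 3.4
(CH₃)₂CH–SH loses HS⁻: pKₐ(H₂S) ≈ 7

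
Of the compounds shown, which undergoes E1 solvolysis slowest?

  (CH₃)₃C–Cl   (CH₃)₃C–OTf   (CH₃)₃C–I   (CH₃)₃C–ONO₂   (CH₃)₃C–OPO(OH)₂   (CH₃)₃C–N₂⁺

(CH₃)₃C–OPO(OH)₂

Same R in every case — rank the leaving groups.
The more stable X⁻ (or X) is on its own — i.e. the weaker a base it is — the better a leaving group it makes.
(CH₃)₃C–N₂⁺ loses N₂: no meaningful conjugate acid; N₂ departs as an exceptionally stable neutral molecule
(CH₃)₃C–OTf loses OTf⁻: pKₐ(CF₃SO₃H (triflic acid)) ≈ -14
(CH₃)₃C–I loses I⁻: pKₐ(HI) ≈ -10
(CH₃)₃C–Cl loses Cl⁻: pKₐ(HCl) ≈ -7
(CH₃)₃C–ONO₂ loses NO₃⁻: pKₐ(HNO₃) ≈ -1.3
(CH₃)₃C–OPO(OH)₂ loses H₂PO₄⁻: pKₐ(H₃PO₄) ≈ 2.1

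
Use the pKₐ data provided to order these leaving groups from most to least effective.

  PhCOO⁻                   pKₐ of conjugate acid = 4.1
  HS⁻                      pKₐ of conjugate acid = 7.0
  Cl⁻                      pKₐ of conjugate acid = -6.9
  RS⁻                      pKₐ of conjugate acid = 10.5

Cl⁻ > PhCOO⁻ > HS⁻ > RS⁻

Lower conjugate-acid pKₐ ⇒ weaker base ⇒ better leaving group.
Sorting by the given values: Cl⁻ (-6.9), PhCOO⁻ (4.1), HS⁻ (7.0), RS⁻ (10.5).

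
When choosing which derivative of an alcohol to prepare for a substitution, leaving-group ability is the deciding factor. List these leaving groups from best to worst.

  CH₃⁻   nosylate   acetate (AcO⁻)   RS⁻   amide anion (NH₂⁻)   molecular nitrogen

molecular nitrogen > nosylate > acetate (AcO⁻) > RS⁻ > amide anion (NH₂⁻) > CH₃⁻

A good leaving group is a weak base: the lower the pKₐ of its conjugate acid, the more readily it departs.
molecular nitrogen: no meaningful conjugate acid; N₂ departs as an exceptionally stable neutral molecule
nosylate: pKₐ(p-O₂NC₆H₄SO₃H) ≈ -3.5
acetate (AcO⁻): pKₐ(CH₃COOH) ≈ 4.8
RS⁻: pKₐ(RSH (a thiol)) ≈ 10.5
amide anion (NH₂⁻): pKₐ(NH₃) ≈ 38
CH₃⁻: pKₐ(CH₄) ≈ 48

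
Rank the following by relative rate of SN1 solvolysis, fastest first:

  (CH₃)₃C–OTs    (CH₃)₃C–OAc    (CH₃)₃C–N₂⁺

(CH₃)₃C–N₂⁺ > (CH₃)₃C–OTs > (CH₃)₃C–OAc

With the same alkyl group throughout, only the leaving group differentiates the rates.
A good leaving group is a weak base: the lower the pKₐ of its conjugate acid, the more readily it departs.
(CH₃)₃C–N₂⁺ loses N₂: no meaningful conjugate acid; N₂ departs as an exceptionally stable neutral molecule
(CH₃)₃C–OTs loses OTs⁻: pKₐ(p-CH₃C₆H₄SO₃H (TsOH)) ≈ -2.8
(CH₃)₃C–OAc loses AcO⁻: pKₐ(CH₃COOH) ≈ 4.8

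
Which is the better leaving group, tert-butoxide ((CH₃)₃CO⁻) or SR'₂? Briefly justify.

SR'₂ is the better leaving group.
pKₐ(R'₂SH⁺) ≈ -7 versus pKₐ(t-BuOH) ≈ 18: SR'₂ is the much weaker base.
Neutral; leaves from a sulfonium salt (R–SR'₂⁺).

SR'₂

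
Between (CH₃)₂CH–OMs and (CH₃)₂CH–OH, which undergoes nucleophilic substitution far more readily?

From (CH₃)₂CH–OH the departing group would be OH⁻ (pKₐ(H₂O) ≈ 15.7). Strong base; essentially never leaves without prior activation.
From (CH₃)₂CH–OMs the leaving group is OMs⁻ (pKₐ(CH₃SO₃H (MsOH)) ≈ -1.9). Resonance-delocalised alkanesulfonate.
(In practice (CH₃)₂CH–OMs is made from (CH₃)₂CH–OH by treatment with MsCl / Et₃N, converting the hydroxyl into a mesylate.)

(CH₃)₂CH–OMs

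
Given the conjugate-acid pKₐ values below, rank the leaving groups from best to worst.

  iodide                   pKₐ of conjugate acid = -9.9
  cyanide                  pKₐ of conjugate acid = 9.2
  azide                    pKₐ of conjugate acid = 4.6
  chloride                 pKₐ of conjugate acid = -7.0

iodide > chloride > azide > cyanide

Lower conjugate-acid pKₐ ⇒ weaker base ⇒ better leaving group.
Sorting by the given values: iodide (-9.9), chloride (-7.0), azide (4.6), cyanide (9.2).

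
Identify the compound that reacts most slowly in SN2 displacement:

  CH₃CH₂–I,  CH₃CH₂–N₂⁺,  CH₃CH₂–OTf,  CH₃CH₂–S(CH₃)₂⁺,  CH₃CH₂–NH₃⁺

The skeletons are identical, so relative rate is governed entirely by leaving-group ability.
The more stable X⁻ (or X) is on its own — i.e. the weaker a base it is — the better a leaving group it makes.
CH₃CH₂–N₂⁺ loses N₂: no meaningful conjugate acid; N₂ departs as an exceptionally stable neutral molecule
CH₃CH₂–OTf loses OTf⁻: pKₐ(CF₃SO₃H (triflic acid)) ≈ -14
CH₃CH₂–I loses I⁻: pKₐ(HI) ≈ -10
CH₃CH₂–S(CH₃)₂⁺ loses SR'₂: pKₐ(R'₂SH⁺) ≈ -7
CH₃CH₂–NH₃⁺ loses NH₃: pKₐ(NH₄⁺) ≈ 9.2

CH₃CH₂–NH₃⁺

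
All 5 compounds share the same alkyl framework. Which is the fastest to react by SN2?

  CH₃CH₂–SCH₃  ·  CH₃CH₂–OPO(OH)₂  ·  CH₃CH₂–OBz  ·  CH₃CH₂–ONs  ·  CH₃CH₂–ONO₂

CH₃CH₂–ONs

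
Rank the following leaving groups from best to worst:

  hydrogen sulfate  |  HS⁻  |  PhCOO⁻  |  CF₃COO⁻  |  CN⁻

Leaving-group ability tracks the stability of the departed species; conjugate-acid pKₐ is the usual yardstick (lower pKₐ → better LG).
hydrogen sulfate: pKₐ(H₂SO₄) ≈ -3
CF₃COO⁻: pKₐ(CF₃COOH) ≈ 0.2
PhCOO⁻: pKₐ(C₆H₅COOH) ≈ 4.2
HS⁻: pKₐ(H₂S) ≈ 7 — larger and more polarisable than the oxygen analogue
CN⁻: pKₐ(HCN) ≈ 9.2

hydrogen sulfate > CF₃COO⁻ > PhCOO⁻ > HS⁻ > CN⁻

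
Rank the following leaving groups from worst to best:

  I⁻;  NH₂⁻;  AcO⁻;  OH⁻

The more stable X⁻ (or X) is on its own — i.e. the weaker a base it is — the better a leaving group it makes.
I⁻: pKₐ(HI) ≈ -10 — large, highly polarisable; very weak base
AcO⁻: pKₐ(CH₃COOH) ≈ 4.8 — resonance-stabilised but still a weak base
OH⁻: pKₐ(H₂O) ≈ 15.7 — strong base; essentially never leaves without prior activation
NH₂⁻: pKₐ(NH₃) ≈ 38
Reversing gives the worst-to-best order requested.

NH₂⁻ < OH⁻ < AcO⁻ < I⁻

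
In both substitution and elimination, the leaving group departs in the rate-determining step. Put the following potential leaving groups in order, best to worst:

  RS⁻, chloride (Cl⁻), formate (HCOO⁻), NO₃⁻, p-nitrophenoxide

chloride (Cl⁻) > NO₃⁻ > formate (HCOO⁻) > p-nitrophenoxide > RS⁻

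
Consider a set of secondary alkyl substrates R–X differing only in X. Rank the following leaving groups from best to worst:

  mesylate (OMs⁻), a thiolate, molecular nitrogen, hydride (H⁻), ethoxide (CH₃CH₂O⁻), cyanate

Leaving-group ability tracks the stability of the departed species; conjugate-acid pKₐ is the usual yardstick (lower pKₐ → better LG).
molecular nitrogen: no meaningful conjugate acid; N₂ departs as an exceptionally stable neutral molecule
mesylate (OMs⁻): pKₐ(CH₃SO₃H (MsOH)) ≈ -1.9
cyanate: pKₐ(HOCN) ≈ 3.5
a thiolate: pKₐ(RSH (a thiol)) ≈ 10.5
ethoxide (CH₃CH₂O⁻): pKₐ(CH₃CH₂OH) ≈ 16
hydride (H⁻): pKₐ(H₂) ≈ 36

molecular nitrogen > mesylate (OMs⁻) > cyanate > a thiolate > ethoxide (CH₃CH₂O⁻) > hydride (H⁻)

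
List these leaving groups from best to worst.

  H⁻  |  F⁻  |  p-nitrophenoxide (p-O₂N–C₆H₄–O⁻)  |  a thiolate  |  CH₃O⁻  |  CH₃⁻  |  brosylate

brosylate: pKₐ(p-BrC₆H₄SO₃H) ≈ -2.8
F⁻: pKₐ(HF) ≈ 3.2
p-nitrophenoxide (p-O₂N–C₆H₄–O⁻): pKₐ(p-nitrophenol) ≈ 7.2
a thiolate: pKₐ(RSH (a thiol)) ≈ 10.5
CH₃O⁻: pKₐ(CH₃OH) ≈ 15.5
H⁻: pKₐ(H₂) ≈ 36
CH₃⁻: pKₐ(CH₄) ≈ 48

brosylate > F⁻ > p-nitrophenoxide (p-O₂N–C₆H₄–O⁻) > a thiolate > CH₃O⁻ > H⁻ > CH₃⁻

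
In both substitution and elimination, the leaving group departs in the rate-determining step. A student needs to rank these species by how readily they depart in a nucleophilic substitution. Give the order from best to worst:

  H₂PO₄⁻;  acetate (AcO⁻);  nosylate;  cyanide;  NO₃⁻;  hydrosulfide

Leaving-group ability tracks the stability of the departed species; conjugate-acid pKₐ is the usual yardstick (lower pKₐ → better LG).
nosylate: pKₐ(p-O₂NC₆H₄SO₃H) ≈ -3.5
NO₃⁻: pKₐ(HNO₃) ≈ -1.3
H₂PO₄⁻: pKₐ(H₃PO₄) ≈ 2.1
acetate (AcO⁻): pKₐ(CH₃COOH) ≈ 4.8
hydrosulfide: pKₐ(H₂S) ≈ 7
cyanide: pKₐ(HCN) ≈ 9.2

nosylate > NO₃⁻ > H₂PO₄⁻ > acetate (AcO⁻) > hydrosulfide > cyanide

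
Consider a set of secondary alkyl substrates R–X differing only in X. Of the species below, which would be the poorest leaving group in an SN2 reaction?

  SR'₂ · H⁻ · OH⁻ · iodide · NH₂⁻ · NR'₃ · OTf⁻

The more stable X⁻ (or X) is on its own — i.e. the weaker a base it is — the better a leaving group it makes.
OTf⁻: pKₐ(CF₃SO₃H (triflic acid)) ≈ -14
iodide: pKₐ(HI) ≈ -10
SR'₂: pKₐ(R'₂SH⁺) ≈ -7
NR'₃: pKₐ(R'₃NH⁺) ≈ 10.7
OH⁻: pKₐ(H₂O) ≈ 15.7
H⁻: pKₐ(H₂) ≈ 36
NH₂⁻: pKₐ(NH₃) ≈ 38

NH₂⁻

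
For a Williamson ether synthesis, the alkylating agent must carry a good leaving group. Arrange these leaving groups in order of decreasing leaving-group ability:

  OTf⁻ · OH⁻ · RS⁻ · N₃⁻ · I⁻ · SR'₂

OTf⁻ > I⁻ > SR'₂ > N₃⁻ > RS⁻ > OH⁻

The more stable X⁻ (or X) is on its own — i.e. the weaker a base it is — the better a leaving group it makes.
OTf⁻: pKₐ(CF₃SO₃H (triflic acid)) ≈ -14 — charge spread over three oxygens and a CF₃ group; the premier leaving group in synthesis
I⁻: pKₐ(HI) ≈ -10 — large, highly polarisable; very weak base
SR'₂: pKₐ(R'₂SH⁺) ≈ -7 — neutral; leaves from a sulfonium salt (R–SR'₂⁺)
N₃⁻: pKₐ(HN₃) ≈ 4.7
RS⁻: pKₐ(RSH (a thiol)) ≈ 10.5
OH⁻: pKₐ(H₂O) ≈ 15.7 — strong base; essentially never leaves without prior activation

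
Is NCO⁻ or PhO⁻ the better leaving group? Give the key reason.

NCO⁻

NCO⁻ is the better leaving group.
pKₐ(HOCN) ≈ 3.5 versus pKₐ(C₆H₅OH (phenol)) ≈ 10: NCO⁻ is the much weaker base.
Resonance between N and O.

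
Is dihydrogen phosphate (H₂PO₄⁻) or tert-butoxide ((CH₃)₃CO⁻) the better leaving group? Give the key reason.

dihydrogen phosphate (H₂PO₄⁻) is the better leaving group.
pKₐ(H₃PO₄) ≈ 2.1 versus pKₐ(t-BuOH) ≈ 18: dihydrogen phosphate (H₂PO₄⁻) is the much weaker base.
Moderate base; biological leaving group after further activation.

dihydrogen phosphate (H₂PO₄⁻)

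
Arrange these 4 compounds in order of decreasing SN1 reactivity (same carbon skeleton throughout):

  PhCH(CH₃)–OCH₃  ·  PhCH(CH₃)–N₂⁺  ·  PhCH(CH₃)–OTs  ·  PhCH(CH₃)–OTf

PhCH(CH₃)–N₂⁺ > PhCH(CH₃)–OTf > PhCH(CH₃)–OTs > PhCH(CH₃)–OCH₃

Same R in every case — rank the leaving groups.
Rank by basicity of the departing species: weakest base leaves most easily.
PhCH(CH₃)–N₂⁺ loses N₂: no meaningful conjugate acid; N₂ departs as an exceptionally stable neutral molecule
PhCH(CH₃)–OTf loses OTf⁻: pKₐ(CF₃SO₃H (triflic acid)) ≈ -14
PhCH(CH₃)–OTs loses OTs⁻: pKₐ(p-CH₃C₆H₄SO₃H (TsOH)) ≈ -2.8
PhCH(CH₃)–OCH₃ loses CH₃O⁻: pKₐ(CH₃OH) ≈ 15.5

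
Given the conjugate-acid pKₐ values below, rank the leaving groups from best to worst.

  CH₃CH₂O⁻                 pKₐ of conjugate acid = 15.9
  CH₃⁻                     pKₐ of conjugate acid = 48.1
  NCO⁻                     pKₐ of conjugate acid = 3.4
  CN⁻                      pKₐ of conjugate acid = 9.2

Lower conjugate-acid pKₐ ⇒ weaker base ⇒ better leaving group.
Sorting by the given values: NCO⁻ (3.4), CN⁻ (9.2), CH₃CH₂O⁻ (15.9), CH₃⁻ (48.1).

NCO⁻ > CN⁻ > CH₃CH₂O⁻ > CH₃⁻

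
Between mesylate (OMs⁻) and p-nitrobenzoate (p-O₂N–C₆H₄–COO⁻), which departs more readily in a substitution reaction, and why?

mesylate (OMs⁻) is the better leaving group.
pKₐ(CH₃SO₃H (MsOH)) ≈ -1.9 versus pKₐ(p-nitrobenzoic acid) ≈ 3.4: mesylate (OMs⁻) is the much weaker base.
Resonance-delocalised alkanesulfonate.

mesylate (OMs⁻)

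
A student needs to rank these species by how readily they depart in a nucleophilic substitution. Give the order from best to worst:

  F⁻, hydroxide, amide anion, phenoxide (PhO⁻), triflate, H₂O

triflate > H₂O > F⁻ > phenoxide (PhO⁻) > hydroxide > amide anion

Rank by basicity of the departing species: weakest base leaves most easily.
triflate: pKₐ(CF₃SO₃H (triflic acid)) ≈ -14
H₂O: pKₐ(H₃O⁺) ≈ -1.7
F⁻: pKₐ(HF) ≈ 3.2 — small and strongly basic; the poor halide leaving group
phenoxide (PhO⁻): pKₐ(C₆H₅OH (phenol)) ≈ 10 — resonance into the ring helps, but still a poor LG
hydroxide: pKₐ(H₂O) ≈ 15.7 — strong base; essentially never leaves without prior activation
amide anion: pKₐ(NH₃) ≈ 38 — extremely strong base; never a leaving group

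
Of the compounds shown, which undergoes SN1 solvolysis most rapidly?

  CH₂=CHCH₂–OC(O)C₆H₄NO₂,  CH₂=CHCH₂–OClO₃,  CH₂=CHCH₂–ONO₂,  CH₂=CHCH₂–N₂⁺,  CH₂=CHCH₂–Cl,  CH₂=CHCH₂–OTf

The skeletons are identical, so relative rate is governed entirely by leaving-group ability.
A good leaving group is a weak base: the lower the pKₐ of its conjugate acid, the more readily it departs.
CH₂=CHCH₂–N₂⁺ loses N₂: no meaningful conjugate acid; N₂ departs as an exceptionally stable neutral molecule
CH₂=CHCH₂–OTf loses OTf⁻: pKₐ(CF₃SO₃H (triflic acid)) ≈ -14
CH₂=CHCH₂–OClO₃ loses ClO₄⁻: pKₐ(HClO₄) ≈ -10
CH₂=CHCH₂–Cl loses Cl⁻: pKₐ(HCl) ≈ -7
CH₂=CHCH₂–ONO₂ loses NO₃⁻: pKₐ(HNO₃) ≈ -1.3
CH₂=CHCH₂–OC(O)C₆H₄NO₂ loses p-O₂N–C₆H₄–COO⁻: pKₐ(p-nitrobenzoic acid) ≈ 3.4

CH₂=CHCH₂–N₂⁺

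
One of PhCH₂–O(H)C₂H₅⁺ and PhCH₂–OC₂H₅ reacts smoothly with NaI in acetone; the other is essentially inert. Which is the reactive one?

From PhCH₂–OC₂H₅ the departing group would be CH₃CH₂O⁻ (pKₐ(CH₃CH₂OH) ≈ 16). Strong base; alkoxides do not leave unassisted.
From PhCH₂–O(H)C₂H₅⁺ the leaving group is R'OH (pKₐ(R'OH₂⁺) ≈ -2.4). Neutral; leaves from a protonated ether (an oxonium ion, R–O(H)R'⁺).
(In practice PhCH₂–O(H)C₂H₅⁺ is made from PhCH₂–OC₂H₅ by protonation with concentrated HBr, allowing neutral ethanol, rather than ethoxide, to depart.)

PhCH₂–O(H)C₂H₅⁺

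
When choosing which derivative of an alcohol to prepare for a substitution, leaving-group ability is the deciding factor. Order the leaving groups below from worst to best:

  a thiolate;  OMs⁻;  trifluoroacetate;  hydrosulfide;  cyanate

A good leaving group is a weak base: the lower the pKₐ of its conjugate acid, the more readily it departs.
OMs⁻: pKₐ(CH₃SO₃H (MsOH)) ≈ -1.9 — resonance-delocalised alkanesulfonate
trifluoroacetate: pKₐ(CF₃COOH) ≈ 0.2
cyanate: pKₐ(HOCN) ≈ 3.5 — resonance between N and O
hydrosulfide: pKₐ(H₂S) ≈ 7
a thiolate: pKₐ(RSH (a thiol)) ≈ 10.5 — moderately basic; rarely leaves without activation
Listed from poorest to best leaving group as asked.

a thiolate < hydrosulfide < cyanate < trifluoroacetate < OMs⁻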